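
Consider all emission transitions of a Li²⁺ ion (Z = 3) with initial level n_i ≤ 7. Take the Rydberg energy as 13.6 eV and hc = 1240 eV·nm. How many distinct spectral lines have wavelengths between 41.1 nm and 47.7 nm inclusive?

Enumerate all n_i → n_f pairs with 1 ≤ n_f < n_i ≤ 7 and compute λ = 1240 / [13.6·9·(1/n_f² − 1/n_i²)].
Lines falling in [41.1, 47.7] nm: 7→2 (44.12 nm), 6→2 (45.59 nm).

2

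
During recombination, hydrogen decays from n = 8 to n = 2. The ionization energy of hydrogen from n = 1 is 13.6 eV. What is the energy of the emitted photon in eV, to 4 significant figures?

E_8 = −13.60/64 = −0.2125 eV and E_2 = −13.60/4 = −3.400 eV.
The photon energy is |E_8 − E_2| = 3.188 eV.

3.188 eV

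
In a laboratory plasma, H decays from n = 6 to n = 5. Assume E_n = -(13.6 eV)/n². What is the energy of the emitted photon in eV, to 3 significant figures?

E_6 = −13.60/36 = −0.3778 eV and E_5 = −13.60/25 = −0.5440 eV.
The photon energy is |E_6 − E_5| = 0.166 eV.

0.166 eV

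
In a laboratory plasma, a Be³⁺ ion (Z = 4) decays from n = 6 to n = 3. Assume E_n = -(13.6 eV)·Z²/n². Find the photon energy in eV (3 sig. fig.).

18.1 eV

The Bohr energies scale as Z², so for Z = 4: E_n = −217.6/n² eV.
E_6 = −217.6/36 = −6.044 eV and E_3 = −217.6/9 = −24.18 eV.
The photon energy is |E_6 − E_3| = 18.1 eV.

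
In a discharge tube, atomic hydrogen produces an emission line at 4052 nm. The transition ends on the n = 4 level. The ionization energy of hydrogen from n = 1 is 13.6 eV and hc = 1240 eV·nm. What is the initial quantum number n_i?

n_i = 5

The photon energy is ΔE = hc/λ = 1240 / 4052 = 0.3060 eV.
With Z = 1, ΔE = 13.60 × (1/n_f² − 1/n_i²), so 1/n_f² − 1/n_i² = 0.02250.
With n_f = 4: 1/n_i² = 1/16 − 0.02250 = 0.04000, so n_i ≈ 5.00.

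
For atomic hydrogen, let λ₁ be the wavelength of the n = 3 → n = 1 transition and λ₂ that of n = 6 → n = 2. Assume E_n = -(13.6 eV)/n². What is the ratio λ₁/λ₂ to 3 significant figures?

0.250

λ ∝ 1/ΔE ∝ 1/(1/n_f² − 1/n_i²), and the Z² and hc factors cancel in the ratio.
λ₁/λ₂ = (1/2² − 1/6²)/(1/1² − 1/3²) = 0.2222/0.8889 = 0.250.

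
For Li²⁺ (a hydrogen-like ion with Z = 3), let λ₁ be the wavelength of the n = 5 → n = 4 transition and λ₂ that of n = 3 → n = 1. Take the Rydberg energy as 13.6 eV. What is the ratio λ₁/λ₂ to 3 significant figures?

λ ∝ 1/ΔE ∝ 1/(1/n_f² − 1/n_i²), and the Z² and hc factors cancel in the ratio.
λ₁/λ₂ = (1/1² − 1/3²)/(1/4² − 1/5²) = 0.8889/0.02250 = 39.5.

39.5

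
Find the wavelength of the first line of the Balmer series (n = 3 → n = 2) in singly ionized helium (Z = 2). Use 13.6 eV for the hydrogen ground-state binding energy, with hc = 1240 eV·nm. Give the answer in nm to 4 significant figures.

The Balmer series terminates on n_f = 2; the first line has n_i = 2+1 = 3.
ΔE = 54.40 × (1/2² − 1/3²) = 7.556 eV.
λ = 1240 / 7.556 = 164.1 nm.

164.1 nm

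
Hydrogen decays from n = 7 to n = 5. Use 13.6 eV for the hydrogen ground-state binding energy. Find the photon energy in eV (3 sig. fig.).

E_7 = −13.60/49 = −0.2776 eV and E_5 = −13.60/25 = −0.5440 eV.
The photon energy is |E_7 − E_5| = 0.266 eV.

0.266 eV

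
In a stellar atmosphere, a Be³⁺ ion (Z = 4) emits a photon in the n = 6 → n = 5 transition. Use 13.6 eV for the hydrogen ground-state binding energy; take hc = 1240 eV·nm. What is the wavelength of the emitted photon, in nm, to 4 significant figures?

For Z = 4 the level energies scale as Z², so the effective Rydberg energy is 13.6 × 16 = 217.6 eV.
ΔE = 217.6 × (1/5² − 1/6²) = 217.6 × 0.01222 = 2.660 eV.
λ = hc/ΔE = 1240 / 2.660 = 466.2 nm.

466.2 nm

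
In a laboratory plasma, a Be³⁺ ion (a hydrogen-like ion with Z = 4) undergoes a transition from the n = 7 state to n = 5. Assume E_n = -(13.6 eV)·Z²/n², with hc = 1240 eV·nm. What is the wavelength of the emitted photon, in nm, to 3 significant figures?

For Z = 4 the level energies scale as Z², so the effective Rydberg energy is 13.6 × 16 = 217.6 eV.
ΔE = 217.6 × (1/5² − 1/7²) = 217.6 × 0.01959 = 4.263 eV.
λ = hc/ΔE = 1240 / 4.263 = 291 nm.

291 nm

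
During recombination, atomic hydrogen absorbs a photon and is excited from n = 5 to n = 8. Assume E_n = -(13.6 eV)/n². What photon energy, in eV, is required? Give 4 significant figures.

E_8 = −13.60/64 = −0.2125 eV and E_5 = −13.60/25 = −0.5440 eV.
The photon energy is |E_8 − E_5| = 0.3315 eV.

0.3315 eV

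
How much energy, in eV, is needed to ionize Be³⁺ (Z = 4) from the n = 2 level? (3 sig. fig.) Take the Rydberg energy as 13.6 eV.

E_n = −13.6 Z²/n² = −217.6/n² eV for Z = 4.
E_2 = −217.6/4 = −54.4 eV, so ionization (to E = 0) requires 54.4 eV.

54.4 eV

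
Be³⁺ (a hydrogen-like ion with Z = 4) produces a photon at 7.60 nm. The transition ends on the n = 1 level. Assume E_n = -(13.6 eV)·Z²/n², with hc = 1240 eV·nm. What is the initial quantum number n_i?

The photon energy is ΔE = hc/λ = 1240 / 7.60 = 163.2 eV.
With Z = 4, ΔE = 217.6 × (1/n_f² − 1/n_i²), so 1/n_f² − 1/n_i² = 0.7498.
With n_f = 1: 1/n_i² = 1/1 − 0.7498 = 0.2502, so n_i ≈ 2.00.

n_i = 2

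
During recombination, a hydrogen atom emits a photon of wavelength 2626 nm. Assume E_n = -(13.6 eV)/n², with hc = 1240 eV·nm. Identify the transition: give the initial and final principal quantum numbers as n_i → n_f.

n_i = 6, n_f = 4

The photon energy is ΔE = hc/λ = 1240 / 2626 = 0.4722 eV.
With Z = 1, ΔE = 13.60 × (1/n_f² − 1/n_i²), so 1/n_f² − 1/n_i² = 0.03472.
Trying n_f = 4 gives 1/n_i² = 0.02778, i.e. n_i ≈ 6; this pair matches.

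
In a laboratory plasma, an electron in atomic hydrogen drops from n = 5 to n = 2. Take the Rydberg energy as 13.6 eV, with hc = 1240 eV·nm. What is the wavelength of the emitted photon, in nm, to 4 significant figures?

ΔE = 13.60 × (1/2² − 1/5²) = 13.60 × 0.2100 = 2.856 eV.
λ = hc/ΔE = 1240 / 2.856 = 434.2 nm.
This line belongs to the Balmer series.

434.2 nm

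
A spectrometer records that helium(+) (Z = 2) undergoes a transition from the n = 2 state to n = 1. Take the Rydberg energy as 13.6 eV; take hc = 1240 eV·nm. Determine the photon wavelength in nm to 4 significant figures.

For Z = 2 the level energies scale as Z², so the effective Rydberg energy is 13.6 × 4 = 54.40 eV.
ΔE = 54.40 × (1/1² − 1/2²) = 54.40 × 0.7500 = 40.80 eV.
λ = hc/ΔE = 1240 / 40.80 = 30.39 nm.

30.39 nm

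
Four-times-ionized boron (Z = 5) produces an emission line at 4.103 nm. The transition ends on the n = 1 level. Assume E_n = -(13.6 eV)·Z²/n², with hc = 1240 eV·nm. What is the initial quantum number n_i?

The photon energy is ΔE = hc/λ = 1240 / 4.103 = 302.2 eV.
With Z = 5, ΔE = 340.0 × (1/n_f² − 1/n_i²), so 1/n_f² − 1/n_i² = 0.8889.
With n_f = 1: 1/n_i² = 1/1 − 0.8889 = 0.1111, so n_i ≈ 3.00.

n_i = 3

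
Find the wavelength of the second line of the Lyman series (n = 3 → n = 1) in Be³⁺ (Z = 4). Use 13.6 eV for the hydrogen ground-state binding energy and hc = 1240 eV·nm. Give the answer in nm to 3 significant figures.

6.41 nm

The Lyman series terminates on n_f = 1; the second line has n_i = 1+2 = 3.
ΔE = 217.6 × (1/1² − 1/3²) = 193.4 eV.
λ = 1240 / 193.4 = 6.41 nm.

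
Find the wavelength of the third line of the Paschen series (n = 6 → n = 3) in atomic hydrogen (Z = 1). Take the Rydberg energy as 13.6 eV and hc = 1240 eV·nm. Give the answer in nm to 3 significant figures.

1090 nm

The Paschen series terminates on n_f = 3; the third line has n_i = 3+3 = 6.
ΔE = 13.60 × (1/3² − 1/6²) = 1.133 eV.
λ = 1240 / 1.133 = 1090 nm.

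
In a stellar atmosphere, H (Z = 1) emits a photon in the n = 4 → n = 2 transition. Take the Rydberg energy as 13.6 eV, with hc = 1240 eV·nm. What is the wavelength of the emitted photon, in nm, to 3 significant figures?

486 nm

ΔE = 13.60 × (1/2² − 1/4²) = 13.60 × 0.1875 = 2.550 eV.
λ = hc/ΔE = 1240 / 2.550 = 486 nm.
This line belongs to the Balmer series.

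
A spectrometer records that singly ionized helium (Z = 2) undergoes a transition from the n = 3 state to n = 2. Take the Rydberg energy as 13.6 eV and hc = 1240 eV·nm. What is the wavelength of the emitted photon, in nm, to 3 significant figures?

164 nm

For Z = 2 the level energies scale as Z², so the effective Rydberg energy is 13.6 × 4 = 54.40 eV.
ΔE = 54.40 × (1/2² − 1/3²) = 54.40 × 0.1389 = 7.556 eV.
λ = hc/ΔE = 1240 / 7.556 = 164 nm.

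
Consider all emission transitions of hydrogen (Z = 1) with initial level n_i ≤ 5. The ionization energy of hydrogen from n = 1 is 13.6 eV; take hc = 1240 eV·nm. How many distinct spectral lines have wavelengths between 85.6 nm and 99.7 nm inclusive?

Enumerate all n_i → n_f pairs with 1 ≤ n_f < n_i ≤ 5 and compute λ = 1240 / [13.6·1·(1/n_f² − 1/n_i²)].
Lines falling in [85.6, 99.7] nm: 5→1 (94.98 nm), 4→1 (97.25 nm).

2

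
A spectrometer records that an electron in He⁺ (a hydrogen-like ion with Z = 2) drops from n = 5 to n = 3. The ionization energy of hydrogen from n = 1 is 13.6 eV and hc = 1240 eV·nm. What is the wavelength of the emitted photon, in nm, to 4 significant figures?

320.5 nm

For Z = 2 the level energies scale as Z², so the effective Rydberg energy is 13.6 × 4 = 54.40 eV.
ΔE = 54.40 × (1/3² − 1/5²) = 54.40 × 0.07111 = 3.868 eV.
λ = hc/ΔE = 1240 / 3.868 = 320.5 nm.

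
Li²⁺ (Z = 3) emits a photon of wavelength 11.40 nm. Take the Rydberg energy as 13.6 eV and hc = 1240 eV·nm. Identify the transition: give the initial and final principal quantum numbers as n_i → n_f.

The photon energy is ΔE = hc/λ = 1240 / 11.40 = 108.8 eV.
With Z = 3, ΔE = 122.4 × (1/n_f² − 1/n_i²), so 1/n_f² − 1/n_i² = 0.8887.
Trying n_f = 1 gives 1/n_i² = 0.1113, i.e. n_i ≈ 3; this pair matches.

n_i = 3, n_f = 1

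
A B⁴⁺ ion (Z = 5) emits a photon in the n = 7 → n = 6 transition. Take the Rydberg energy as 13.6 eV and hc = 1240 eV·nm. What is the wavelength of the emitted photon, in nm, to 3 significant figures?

495 nm

For Z = 5 the level energies scale as Z², so the effective Rydberg energy is 13.6 × 25 = 340.0 eV.
ΔE = 340.0 × (1/6² − 1/7²) = 340.0 × 0.007370 = 2.506 eV.
λ = hc/ΔE = 1240 / 2.506 = 495 nm.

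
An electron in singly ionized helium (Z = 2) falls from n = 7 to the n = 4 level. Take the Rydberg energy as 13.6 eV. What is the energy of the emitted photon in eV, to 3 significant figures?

The Bohr energies scale as Z², so for Z = 2: E_n = −54.40/n² eV.
E_7 = −54.40/49 = −1.110 eV and E_4 = −54.40/16 = −3.400 eV.
The photon energy is |E_7 − E_4| = 2.29 eV.

2.29 eV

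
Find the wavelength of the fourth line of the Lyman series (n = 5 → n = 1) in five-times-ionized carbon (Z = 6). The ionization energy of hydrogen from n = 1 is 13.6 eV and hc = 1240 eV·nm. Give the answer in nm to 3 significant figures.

2.64 nm

The Lyman series terminates on n_f = 1; the fourth line has n_i = 1+4 = 5.
ΔE = 489.6 × (1/1² − 1/5²) = 470.0 eV.
λ = 1240 / 470.0 = 2.64 nm.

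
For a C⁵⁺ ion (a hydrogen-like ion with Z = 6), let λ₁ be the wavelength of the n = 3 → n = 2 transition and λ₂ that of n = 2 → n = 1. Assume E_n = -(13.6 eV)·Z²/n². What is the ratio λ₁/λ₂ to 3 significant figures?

λ ∝ 1/ΔE ∝ 1/(1/n_f² − 1/n_i²), and the Z² and hc factors cancel in the ratio.
λ₁/λ₂ = (1/1² − 1/2²)/(1/2² − 1/3²) = 0.7500/0.1389 = 5.40.

5.40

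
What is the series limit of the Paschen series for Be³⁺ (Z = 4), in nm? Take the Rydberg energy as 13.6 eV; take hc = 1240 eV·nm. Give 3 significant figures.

51.3 nm

The Paschen series has lower level n_f = 3; the series limit corresponds to n_i → ∞.
ΔE_max = 13.6 × 16 / 3² = 24.18 eV.
λ_min = 1240 / 24.18 = 51.3 nm.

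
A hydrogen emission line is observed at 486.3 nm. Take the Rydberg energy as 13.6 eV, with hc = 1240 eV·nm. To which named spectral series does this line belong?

Balmer

ΔE = 1240/486.3 = 2.550 eV.
This matches 13.6 × (1/2² − 1/4²), so n_f = 2: the Balmer series.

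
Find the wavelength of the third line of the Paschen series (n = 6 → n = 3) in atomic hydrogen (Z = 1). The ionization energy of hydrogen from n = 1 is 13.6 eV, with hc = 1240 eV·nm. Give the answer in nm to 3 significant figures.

The Paschen series terminates on n_f = 3; the third line has n_i = 3+3 = 6.
ΔE = 13.60 × (1/3² − 1/6²) = 1.133 eV.
λ = 1240 / 1.133 = 1090 nm.

1090 nm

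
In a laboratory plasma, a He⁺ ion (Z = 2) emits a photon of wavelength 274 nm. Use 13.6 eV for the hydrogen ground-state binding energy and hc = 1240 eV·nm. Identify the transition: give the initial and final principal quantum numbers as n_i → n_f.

The photon energy is ΔE = hc/λ = 1240 / 274 = 4.526 eV.
With Z = 2, ΔE = 54.40 × (1/n_f² − 1/n_i²), so 1/n_f² − 1/n_i² = 0.08319.
Trying n_f = 3 gives 1/n_i² = 0.02792, i.e. n_i ≈ 6; this pair matches.

n_i = 6, n_f = 3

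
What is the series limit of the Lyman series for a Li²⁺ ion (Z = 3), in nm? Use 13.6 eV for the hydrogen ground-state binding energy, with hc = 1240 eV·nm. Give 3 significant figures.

10.1 nm

The Lyman series has lower level n_f = 1; the series limit corresponds to n_i → ∞.
ΔE_max = 13.6 × 9 / 1² = 122.4 eV.
λ_min = 1240 / 122.4 = 10.1 nm.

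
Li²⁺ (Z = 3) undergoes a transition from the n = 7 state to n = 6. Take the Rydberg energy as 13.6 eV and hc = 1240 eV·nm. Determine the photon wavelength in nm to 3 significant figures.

1370 nm

For Z = 3 the level energies scale as Z², so the effective Rydberg energy is 13.6 × 9 = 122.4 eV.
ΔE = 122.4 × (1/6² − 1/7²) = 122.4 × 0.007370 = 0.9020 eV.
λ = hc/ΔE = 1240 / 0.9020 = 1370 nm.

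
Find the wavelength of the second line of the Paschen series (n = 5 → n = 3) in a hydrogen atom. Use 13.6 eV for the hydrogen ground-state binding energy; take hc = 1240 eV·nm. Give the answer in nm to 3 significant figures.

The Paschen series terminates on n_f = 3; the second line has n_i = 3+2 = 5.
ΔE = 13.60 × (1/3² − 1/5²) = 0.9671 eV.
λ = 1240 / 0.9671 = 1280 nm.

1280 nm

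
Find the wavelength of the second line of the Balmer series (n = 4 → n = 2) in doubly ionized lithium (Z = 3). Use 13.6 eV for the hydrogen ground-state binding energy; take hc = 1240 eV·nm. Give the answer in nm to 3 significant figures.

54.0 nm

The Balmer series terminates on n_f = 2; the second line has n_i = 2+2 = 4.
ΔE = 122.4 × (1/2² − 1/4²) = 22.95 eV.
λ = 1240 / 22.95 = 54.0 nm.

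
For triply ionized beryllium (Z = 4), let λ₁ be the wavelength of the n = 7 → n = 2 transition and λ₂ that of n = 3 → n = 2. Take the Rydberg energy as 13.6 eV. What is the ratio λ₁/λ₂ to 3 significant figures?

0.605

λ ∝ 1/ΔE ∝ 1/(1/n_f² − 1/n_i²), and the Z² and hc factors cancel in the ratio.
λ₁/λ₂ = (1/2² − 1/3²)/(1/2² − 1/7²) = 0.1389/0.2296 = 0.605.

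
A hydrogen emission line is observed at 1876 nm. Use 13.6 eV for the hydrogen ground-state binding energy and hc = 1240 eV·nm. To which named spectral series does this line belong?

Paschen

ΔE = 1240/1876 = 0.6610 eV.
This matches 13.6 × (1/3² − 1/4²), so n_f = 3: the Paschen series.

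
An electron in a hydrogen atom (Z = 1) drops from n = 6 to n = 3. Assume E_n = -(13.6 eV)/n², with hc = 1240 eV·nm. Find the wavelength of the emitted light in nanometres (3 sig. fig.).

1090 nm

ΔE = 13.60 × (1/3² − 1/6²) = 13.60 × 0.08333 = 1.133 eV.
λ = hc/ΔE = 1240 / 1.133 = 1090 nm.
This line belongs to the Paschen series.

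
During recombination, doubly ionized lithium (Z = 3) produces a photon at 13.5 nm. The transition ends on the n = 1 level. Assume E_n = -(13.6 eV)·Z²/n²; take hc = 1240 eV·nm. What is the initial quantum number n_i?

n_i = 2

The photon energy is ΔE = hc/λ = 1240 / 13.5 = 91.85 eV.
With Z = 3, ΔE = 122.4 × (1/n_f² − 1/n_i²), so 1/n_f² − 1/n_i² = 0.7504.
With n_f = 1: 1/n_i² = 1/1 − 0.7504 = 0.2496, so n_i ≈ 2.00.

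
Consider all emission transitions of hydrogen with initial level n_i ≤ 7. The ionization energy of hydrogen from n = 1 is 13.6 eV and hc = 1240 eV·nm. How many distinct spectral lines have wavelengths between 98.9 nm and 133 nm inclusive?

2

Enumerate all n_i → n_f pairs with 1 ≤ n_f < n_i ≤ 7 and compute λ = 1240 / [13.6·1·(1/n_f² − 1/n_i²)].
Lines falling in [98.9, 133] nm: 3→1 (102.6 nm), 2→1 (121.6 nm).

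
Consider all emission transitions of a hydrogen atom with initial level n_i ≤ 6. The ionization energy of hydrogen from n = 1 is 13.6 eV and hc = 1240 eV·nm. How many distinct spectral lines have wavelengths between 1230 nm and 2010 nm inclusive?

Enumerate all n_i → n_f pairs with 1 ≤ n_f < n_i ≤ 6 and compute λ = 1240 / [13.6·1·(1/n_f² − 1/n_i²)].
Lines falling in [1230, 2010] nm: 5→3 (1282 nm), 4→3 (1876 nm).

2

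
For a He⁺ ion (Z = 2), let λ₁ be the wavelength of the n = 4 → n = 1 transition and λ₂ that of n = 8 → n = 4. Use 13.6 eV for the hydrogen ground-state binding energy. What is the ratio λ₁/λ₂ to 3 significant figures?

0.0500

λ ∝ 1/ΔE ∝ 1/(1/n_f² − 1/n_i²), and the Z² and hc factors cancel in the ratio.
λ₁/λ₂ = (1/4² − 1/8²)/(1/1² − 1/4²) = 0.04688/0.9375 = 0.0500.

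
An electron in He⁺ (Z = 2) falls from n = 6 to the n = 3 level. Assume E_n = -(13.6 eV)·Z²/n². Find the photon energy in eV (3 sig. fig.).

The Bohr energies scale as Z², so for Z = 2: E_n = −54.40/n² eV.
E_6 = −54.40/36 = −1.511 eV and E_3 = −54.40/9 = −6.044 eV.
The photon energy is |E_6 − E_3| = 4.53 eV.

4.53 eV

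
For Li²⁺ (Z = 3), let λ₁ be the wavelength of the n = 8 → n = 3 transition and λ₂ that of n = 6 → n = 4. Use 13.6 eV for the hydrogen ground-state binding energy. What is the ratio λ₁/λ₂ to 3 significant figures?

0.364

λ ∝ 1/ΔE ∝ 1/(1/n_f² − 1/n_i²), and the Z² and hc factors cancel in the ratio.
λ₁/λ₂ = (1/4² − 1/6²)/(1/3² − 1/8²) = 0.03472/0.09549 = 0.364.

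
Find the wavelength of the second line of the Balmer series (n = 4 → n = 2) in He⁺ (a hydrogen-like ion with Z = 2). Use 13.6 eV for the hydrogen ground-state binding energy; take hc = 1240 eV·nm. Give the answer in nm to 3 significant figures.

122 nm

The Balmer series terminates on n_f = 2; the second line has n_i = 2+2 = 4.
ΔE = 54.40 × (1/2² − 1/4²) = 10.20 eV.
λ = 1240 / 10.20 = 122 nm.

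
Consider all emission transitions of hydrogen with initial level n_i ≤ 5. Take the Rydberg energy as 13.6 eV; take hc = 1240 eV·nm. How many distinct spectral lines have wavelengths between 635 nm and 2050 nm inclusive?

Enumerate all n_i → n_f pairs with 1 ≤ n_f < n_i ≤ 5 and compute λ = 1240 / [13.6·1·(1/n_f² − 1/n_i²)].
Lines falling in [635, 2050] nm: 3→2 (656.5 nm), 5→3 (1282 nm), 4→3 (1876 nm).

3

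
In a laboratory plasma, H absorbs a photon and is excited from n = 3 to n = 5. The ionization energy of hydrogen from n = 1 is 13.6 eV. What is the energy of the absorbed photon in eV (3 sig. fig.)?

0.967 eV

E_5 = −13.60/25 = −0.5440 eV and E_3 = −13.60/9 = −1.511 eV.
The photon energy is |E_5 − E_3| = 0.967 eV.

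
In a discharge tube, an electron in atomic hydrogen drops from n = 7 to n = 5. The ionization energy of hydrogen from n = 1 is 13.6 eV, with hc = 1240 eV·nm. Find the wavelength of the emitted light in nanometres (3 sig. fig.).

ΔE = 13.60 × (1/5² − 1/7²) = 13.60 × 0.01959 = 0.2664 eV.
λ = hc/ΔE = 1240 / 0.2664 = 4650 nm.
This line belongs to the Pfund series.

4650 nm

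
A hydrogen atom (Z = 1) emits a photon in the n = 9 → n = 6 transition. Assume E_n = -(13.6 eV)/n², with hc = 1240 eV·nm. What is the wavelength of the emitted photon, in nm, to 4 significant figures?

ΔE = 13.60 × (1/6² − 1/9²) = 13.60 × 0.01543 = 0.2099 eV.
λ = hc/ΔE = 1240 / 0.2099 = 5908 nm.

5908 nm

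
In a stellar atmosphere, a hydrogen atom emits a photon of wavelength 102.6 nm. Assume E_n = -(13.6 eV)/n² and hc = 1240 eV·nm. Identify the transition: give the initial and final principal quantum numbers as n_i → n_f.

n_i = 3, n_f = 1

The photon energy is ΔE = hc/λ = 1240 / 102.6 = 12.09 eV.
With Z = 1, ΔE = 13.60 × (1/n_f² − 1/n_i²), so 1/n_f² − 1/n_i² = 0.8887.
Trying n_f = 1 gives 1/n_i² = 0.1113, i.e. n_i ≈ 3; this pair matches.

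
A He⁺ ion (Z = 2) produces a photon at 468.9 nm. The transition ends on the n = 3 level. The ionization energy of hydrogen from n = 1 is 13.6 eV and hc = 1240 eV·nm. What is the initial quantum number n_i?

n_i = 4

The photon energy is ΔE = hc/λ = 1240 / 468.9 = 2.644 eV.
With Z = 2, ΔE = 54.40 × (1/n_f² − 1/n_i²), so 1/n_f² − 1/n_i² = 0.04861.
With n_f = 3: 1/n_i² = 1/9 − 0.04861 = 0.06250, so n_i ≈ 4.00.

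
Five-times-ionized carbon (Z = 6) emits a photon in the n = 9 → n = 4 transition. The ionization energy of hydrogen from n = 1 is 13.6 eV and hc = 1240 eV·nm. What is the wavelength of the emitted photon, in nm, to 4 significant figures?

For Z = 6 the level energies scale as Z², so the effective Rydberg energy is 13.6 × 36 = 489.6 eV.
ΔE = 489.6 × (1/4² − 1/9²) = 489.6 × 0.05015 = 24.56 eV.
λ = hc/ΔE = 1240 / 24.56 = 50.50 nm.

50.50 nm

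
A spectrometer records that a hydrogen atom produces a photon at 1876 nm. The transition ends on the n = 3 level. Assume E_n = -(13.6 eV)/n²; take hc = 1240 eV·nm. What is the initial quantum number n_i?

n_i = 4

The photon energy is ΔE = hc/λ = 1240 / 1876 = 0.6610 eV.
With Z = 1, ΔE = 13.60 × (1/n_f² − 1/n_i²), so 1/n_f² − 1/n_i² = 0.04860.
With n_f = 3: 1/n_i² = 1/9 − 0.04860 = 0.06251, so n_i ≈ 4.00.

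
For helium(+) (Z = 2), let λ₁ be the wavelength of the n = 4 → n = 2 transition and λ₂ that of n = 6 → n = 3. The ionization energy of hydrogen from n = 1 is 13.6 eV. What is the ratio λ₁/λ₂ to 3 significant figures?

λ ∝ 1/ΔE ∝ 1/(1/n_f² − 1/n_i²), and the Z² and hc factors cancel in the ratio.
λ₁/λ₂ = (1/3² − 1/6²)/(1/2² − 1/4²) = 0.08333/0.1875 = 0.444.

0.444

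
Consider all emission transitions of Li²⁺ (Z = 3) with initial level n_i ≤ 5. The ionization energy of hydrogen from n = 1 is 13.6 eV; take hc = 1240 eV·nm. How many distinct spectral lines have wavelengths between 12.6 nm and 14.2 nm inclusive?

Enumerate all n_i → n_f pairs with 1 ≤ n_f < n_i ≤ 5 and compute λ = 1240 / [13.6·9·(1/n_f² − 1/n_i²)].
Lines falling in [12.6, 14.2] nm: 2→1 (13.51 nm).

1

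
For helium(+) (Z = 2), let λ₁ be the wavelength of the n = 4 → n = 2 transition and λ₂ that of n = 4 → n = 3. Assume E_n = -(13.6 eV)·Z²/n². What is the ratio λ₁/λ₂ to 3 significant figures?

λ ∝ 1/ΔE ∝ 1/(1/n_f² − 1/n_i²), and the Z² and hc factors cancel in the ratio.
λ₁/λ₂ = (1/3² − 1/4²)/(1/2² − 1/4²) = 0.04861/0.1875 = 0.259.

0.259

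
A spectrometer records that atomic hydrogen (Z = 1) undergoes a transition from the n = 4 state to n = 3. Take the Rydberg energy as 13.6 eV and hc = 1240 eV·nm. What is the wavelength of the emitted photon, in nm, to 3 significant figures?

1880 nm

ΔE = 13.60 × (1/3² − 1/4²) = 13.60 × 0.04861 = 0.6611 eV.
λ = hc/ΔE = 1240 / 0.6611 = 1880 nm.
This line belongs to the Paschen series.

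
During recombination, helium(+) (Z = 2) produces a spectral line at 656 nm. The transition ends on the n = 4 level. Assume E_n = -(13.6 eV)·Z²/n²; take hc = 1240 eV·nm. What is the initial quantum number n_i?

n_i = 6

The photon energy is ΔE = hc/λ = 1240 / 656 = 1.890 eV.
With Z = 2, ΔE = 54.40 × (1/n_f² − 1/n_i²), so 1/n_f² − 1/n_i² = 0.03475.
With n_f = 4: 1/n_i² = 1/16 − 0.03475 = 0.02775, so n_i ≈ 6.00.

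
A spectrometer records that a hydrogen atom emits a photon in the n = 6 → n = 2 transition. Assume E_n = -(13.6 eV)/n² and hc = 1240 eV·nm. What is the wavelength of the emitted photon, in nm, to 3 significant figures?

ΔE = 13.60 × (1/2² − 1/6²) = 13.60 × 0.2222 = 3.022 eV.
λ = hc/ΔE = 1240 / 3.022 = 410 nm.

410 nm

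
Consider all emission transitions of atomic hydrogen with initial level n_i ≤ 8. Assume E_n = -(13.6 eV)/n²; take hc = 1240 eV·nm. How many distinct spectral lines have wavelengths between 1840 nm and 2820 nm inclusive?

Enumerate all n_i → n_f pairs with 1 ≤ n_f < n_i ≤ 8 and compute λ = 1240 / [13.6·1·(1/n_f² − 1/n_i²)].
Lines falling in [1840, 2820] nm: 4→3 (1876 nm), 8→4 (1945 nm), 7→4 (2166 nm), 6→4 (2626 nm).

4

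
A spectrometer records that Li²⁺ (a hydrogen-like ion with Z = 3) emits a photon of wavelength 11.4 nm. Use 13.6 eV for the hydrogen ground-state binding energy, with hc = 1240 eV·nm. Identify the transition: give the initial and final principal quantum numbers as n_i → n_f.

n_i = 3, n_f = 1

The photon energy is ΔE = hc/λ = 1240 / 11.4 = 108.8 eV.
With Z = 3, ΔE = 122.4 × (1/n_f² − 1/n_i²), so 1/n_f² − 1/n_i² = 0.8887.
Trying n_f = 1 gives 1/n_i² = 0.1113, i.e. n_i ≈ 3; this pair matches.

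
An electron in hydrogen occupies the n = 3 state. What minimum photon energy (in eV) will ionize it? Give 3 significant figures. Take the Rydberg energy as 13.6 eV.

1.51 eV

E_3 = −13.60/9 = −1.51 eV, so ionization (to E = 0) requires 1.51 eV.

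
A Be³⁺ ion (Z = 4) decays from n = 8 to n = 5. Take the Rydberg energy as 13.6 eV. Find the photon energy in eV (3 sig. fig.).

5.30 eV

The Bohr energies scale as Z², so for Z = 4: E_n = −217.6/n² eV.
E_8 = −217.6/64 = −3.400 eV and E_5 = −217.6/25 = −8.704 eV.
The photon energy is |E_8 − E_5| = 5.30 eV.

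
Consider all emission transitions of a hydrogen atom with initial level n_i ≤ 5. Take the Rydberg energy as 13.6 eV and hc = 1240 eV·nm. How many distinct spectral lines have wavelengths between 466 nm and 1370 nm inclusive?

Enumerate all n_i → n_f pairs with 1 ≤ n_f < n_i ≤ 5 and compute λ = 1240 / [13.6·1·(1/n_f² − 1/n_i²)].
Lines falling in [466, 1370] nm: 4→2 (486.3 nm), 3→2 (656.5 nm), 5→3 (1282 nm).

3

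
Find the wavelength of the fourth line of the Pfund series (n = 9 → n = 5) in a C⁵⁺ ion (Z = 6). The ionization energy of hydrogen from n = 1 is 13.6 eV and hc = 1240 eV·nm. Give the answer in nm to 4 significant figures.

The Pfund series terminates on n_f = 5; the fourth line has n_i = 5+4 = 9.
ΔE = 489.6 × (1/5² − 1/9²) = 13.54 eV.
λ = 1240 / 13.54 = 91.58 nm.

91.58 nm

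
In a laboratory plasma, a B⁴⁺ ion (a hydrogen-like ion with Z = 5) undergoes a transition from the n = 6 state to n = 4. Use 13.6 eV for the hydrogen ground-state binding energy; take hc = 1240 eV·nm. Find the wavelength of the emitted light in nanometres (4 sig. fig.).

105.0 nm

For Z = 5 the level energies scale as Z², so the effective Rydberg energy is 13.6 × 25 = 340.0 eV.
ΔE = 340.0 × (1/4² − 1/6²) = 340.0 × 0.03472 = 11.81 eV.
λ = hc/ΔE = 1240 / 11.81 = 105.0 nm.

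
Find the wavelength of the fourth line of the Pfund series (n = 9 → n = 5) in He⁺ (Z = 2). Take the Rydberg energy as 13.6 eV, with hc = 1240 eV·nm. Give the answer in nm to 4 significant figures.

The Pfund series terminates on n_f = 5; the fourth line has n_i = 5+4 = 9.
ΔE = 54.40 × (1/5² − 1/9²) = 1.504 eV.
λ = 1240 / 1.504 = 824.3 nm.

824.3 nm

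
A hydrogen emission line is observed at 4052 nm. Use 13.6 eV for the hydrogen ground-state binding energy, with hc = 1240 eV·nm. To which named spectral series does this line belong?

Brackett

ΔE = 1240/4052 = 0.3060 eV.
This matches 13.6 × (1/4² − 1/5²), so n_f = 4: the Brackett series.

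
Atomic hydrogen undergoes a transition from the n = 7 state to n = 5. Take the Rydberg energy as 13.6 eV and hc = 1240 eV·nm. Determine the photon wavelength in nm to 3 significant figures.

ΔE = 13.60 × (1/5² − 1/7²) = 13.60 × 0.01959 = 0.2664 eV.
λ = hc/ΔE = 1240 / 0.2664 = 4650 nm.

4650 nm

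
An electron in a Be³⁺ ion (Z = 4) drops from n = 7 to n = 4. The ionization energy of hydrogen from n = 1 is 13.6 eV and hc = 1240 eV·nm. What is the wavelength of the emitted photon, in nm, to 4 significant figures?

For Z = 4 the level energies scale as Z², so the effective Rydberg energy is 13.6 × 16 = 217.6 eV.
ΔE = 217.6 × (1/4² − 1/7²) = 217.6 × 0.04209 = 9.159 eV.
λ = hc/ΔE = 1240 / 9.159 = 135.4 nm.

135.4 nm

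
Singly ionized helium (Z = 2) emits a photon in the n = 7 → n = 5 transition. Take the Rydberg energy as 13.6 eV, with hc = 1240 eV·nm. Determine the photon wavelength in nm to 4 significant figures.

For Z = 2 the level energies scale as Z², so the effective Rydberg energy is 13.6 × 4 = 54.40 eV.
ΔE = 54.40 × (1/5² − 1/7²) = 54.40 × 0.01959 = 1.066 eV.
λ = hc/ΔE = 1240 / 1.066 = 1163 nm.

1163 nm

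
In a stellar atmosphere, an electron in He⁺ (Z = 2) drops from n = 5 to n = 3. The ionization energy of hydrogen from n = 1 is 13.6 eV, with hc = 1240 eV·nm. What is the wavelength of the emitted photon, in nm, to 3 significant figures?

For Z = 2 the level energies scale as Z², so the effective Rydberg energy is 13.6 × 4 = 54.40 eV.
ΔE = 54.40 × (1/3² − 1/5²) = 54.40 × 0.07111 = 3.868 eV.
λ = hc/ΔE = 1240 / 3.868 = 321 nm.

321 nm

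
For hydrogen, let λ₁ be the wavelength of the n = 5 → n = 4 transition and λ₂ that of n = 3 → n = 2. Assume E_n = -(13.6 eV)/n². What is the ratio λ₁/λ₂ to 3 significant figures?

6.17

λ ∝ 1/ΔE ∝ 1/(1/n_f² − 1/n_i²), and the Z² and hc factors cancel in the ratio.
λ₁/λ₂ = (1/2² − 1/3²)/(1/4² − 1/5²) = 0.1389/0.02250 = 6.17.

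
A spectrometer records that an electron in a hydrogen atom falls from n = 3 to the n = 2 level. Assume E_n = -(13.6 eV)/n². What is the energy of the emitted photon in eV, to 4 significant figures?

E_3 = −13.60/9 = −1.511 eV and E_2 = −13.60/4 = −3.400 eV.
The photon energy is |E_3 − E_2| = 1.889 eV.

1.889 eV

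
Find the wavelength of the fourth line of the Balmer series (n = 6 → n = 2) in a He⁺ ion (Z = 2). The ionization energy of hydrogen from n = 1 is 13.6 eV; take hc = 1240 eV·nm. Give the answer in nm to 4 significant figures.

102.6 nm

The Balmer series terminates on n_f = 2; the fourth line has n_i = 2+4 = 6.
ΔE = 54.40 × (1/2² − 1/6²) = 12.09 eV.
λ = 1240 / 12.09 = 102.6 nm.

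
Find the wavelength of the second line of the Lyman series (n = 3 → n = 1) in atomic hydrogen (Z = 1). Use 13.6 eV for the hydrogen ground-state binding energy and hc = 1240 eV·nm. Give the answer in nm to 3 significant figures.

103 nm

The Lyman series terminates on n_f = 1; the second line has n_i = 1+2 = 3.
ΔE = 13.60 × (1/1² − 1/3²) = 12.09 eV.
λ = 1240 / 12.09 = 103 nm.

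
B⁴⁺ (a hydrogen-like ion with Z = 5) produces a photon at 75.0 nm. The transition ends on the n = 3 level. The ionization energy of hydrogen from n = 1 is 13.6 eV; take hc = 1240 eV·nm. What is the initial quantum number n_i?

n_i = 4

The photon energy is ΔE = hc/λ = 1240 / 75.0 = 16.53 eV.
With Z = 5, ΔE = 340.0 × (1/n_f² − 1/n_i²), so 1/n_f² − 1/n_i² = 0.04863.
With n_f = 3: 1/n_i² = 1/9 − 0.04863 = 0.06248, so n_i ≈ 4.00.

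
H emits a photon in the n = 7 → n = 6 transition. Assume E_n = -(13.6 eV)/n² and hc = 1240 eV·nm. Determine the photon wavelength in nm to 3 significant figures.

ΔE = 13.60 × (1/6² − 1/7²) = 13.60 × 0.007370 = 0.1002 eV.
λ = hc/ΔE = 1240 / 0.1002 = 12400 nm.

12400 nm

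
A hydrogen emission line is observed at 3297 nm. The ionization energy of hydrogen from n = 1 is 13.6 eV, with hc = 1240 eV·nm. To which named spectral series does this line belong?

ΔE = 1240/3297 = 0.3761 eV.
This matches 13.6 × (1/5² − 1/9²), so n_f = 5: the Pfund series.

Pfund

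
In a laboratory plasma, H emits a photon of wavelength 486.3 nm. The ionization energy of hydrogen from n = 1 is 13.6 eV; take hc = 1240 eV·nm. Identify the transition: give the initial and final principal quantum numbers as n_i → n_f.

n_i = 4, n_f = 2

The photon energy is ΔE = hc/λ = 1240 / 486.3 = 2.550 eV.
With Z = 1, ΔE = 13.60 × (1/n_f² − 1/n_i²), so 1/n_f² − 1/n_i² = 0.1875.
Trying n_f = 2 gives 1/n_i² = 0.06251, i.e. n_i ≈ 4; this pair matches.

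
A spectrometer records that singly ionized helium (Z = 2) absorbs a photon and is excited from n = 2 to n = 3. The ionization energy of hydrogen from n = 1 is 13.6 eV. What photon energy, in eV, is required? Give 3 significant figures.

The Bohr energies scale as Z², so for Z = 2: E_n = −54.40/n² eV.
E_3 = −54.40/9 = −6.044 eV and E_2 = −54.40/4 = −13.60 eV.
The photon energy is |E_3 − E_2| = 7.56 eV.

7.56 eV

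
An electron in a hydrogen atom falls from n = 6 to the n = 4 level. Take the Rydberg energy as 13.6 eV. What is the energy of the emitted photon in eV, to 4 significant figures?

0.4722 eV

E_6 = −13.60/36 = −0.3778 eV and E_4 = −13.60/16 = −0.8500 eV.
The photon energy is |E_6 − E_4| = 0.4722 eV.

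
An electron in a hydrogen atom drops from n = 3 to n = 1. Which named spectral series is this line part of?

The series is set by the lower level: n_f = 1 is the Lyman series.

Lyman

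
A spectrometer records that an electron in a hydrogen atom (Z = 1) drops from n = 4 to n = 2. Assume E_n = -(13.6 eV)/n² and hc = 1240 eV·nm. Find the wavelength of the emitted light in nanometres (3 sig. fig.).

ΔE = 13.60 × (1/2² − 1/4²) = 13.60 × 0.1875 = 2.550 eV.
λ = hc/ΔE = 1240 / 2.550 = 486 nm.
This line belongs to the Balmer series.

486 nm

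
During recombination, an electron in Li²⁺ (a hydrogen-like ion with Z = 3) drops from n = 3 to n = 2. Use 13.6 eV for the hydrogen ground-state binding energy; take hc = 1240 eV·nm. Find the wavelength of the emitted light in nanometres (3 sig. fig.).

For Z = 3 the level energies scale as Z², so the effective Rydberg energy is 13.6 × 9 = 122.4 eV.
ΔE = 122.4 × (1/2² − 1/3²) = 122.4 × 0.1389 = 17.00 eV.
λ = hc/ΔE = 1240 / 17.00 = 72.9 nm.

72.9 nm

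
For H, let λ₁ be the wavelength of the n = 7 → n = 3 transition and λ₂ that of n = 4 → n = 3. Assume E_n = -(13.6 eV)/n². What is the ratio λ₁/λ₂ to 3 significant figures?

0.536

λ ∝ 1/ΔE ∝ 1/(1/n_f² − 1/n_i²), and the Z² and hc factors cancel in the ratio.
λ₁/λ₂ = (1/3² − 1/4²)/(1/3² − 1/7²) = 0.04861/0.09070 = 0.536.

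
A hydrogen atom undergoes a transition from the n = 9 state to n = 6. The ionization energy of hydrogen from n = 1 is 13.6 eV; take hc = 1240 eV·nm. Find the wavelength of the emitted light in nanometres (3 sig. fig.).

ΔE = 13.60 × (1/6² − 1/9²) = 13.60 × 0.01543 = 0.2099 eV.
λ = hc/ΔE = 1240 / 0.2099 = 5910 nm.

5910 nm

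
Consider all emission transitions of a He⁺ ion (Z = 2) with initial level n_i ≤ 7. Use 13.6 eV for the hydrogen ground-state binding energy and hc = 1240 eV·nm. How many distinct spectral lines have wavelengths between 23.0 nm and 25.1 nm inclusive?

4

Enumerate all n_i → n_f pairs with 1 ≤ n_f < n_i ≤ 7 and compute λ = 1240 / [13.6·4·(1/n_f² − 1/n_i²)].
Lines falling in [23.0, 25.1] nm: 7→1 (23.27 nm), 6→1 (23.45 nm), 5→1 (23.74 nm), 4→1 (24.31 nm).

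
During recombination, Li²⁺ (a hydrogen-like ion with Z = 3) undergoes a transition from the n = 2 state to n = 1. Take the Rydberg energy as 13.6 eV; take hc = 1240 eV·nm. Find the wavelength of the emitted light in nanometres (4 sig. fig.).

13.51 nm

For Z = 3 the level energies scale as Z², so the effective Rydberg energy is 13.6 × 9 = 122.4 eV.
ΔE = 122.4 × (1/1² − 1/2²) = 122.4 × 0.7500 = 91.80 eV.
λ = hc/ΔE = 1240 / 91.80 = 13.51 nm.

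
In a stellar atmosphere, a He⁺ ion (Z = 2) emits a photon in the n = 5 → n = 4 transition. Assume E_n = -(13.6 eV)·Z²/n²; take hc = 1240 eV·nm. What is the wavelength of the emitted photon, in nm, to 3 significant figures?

For Z = 2 the level energies scale as Z², so the effective Rydberg energy is 13.6 × 4 = 54.40 eV.
ΔE = 54.40 × (1/4² − 1/5²) = 54.40 × 0.02250 = 1.224 eV.
λ = hc/ΔE = 1240 / 1.224 = 1010 nm.

1010 nm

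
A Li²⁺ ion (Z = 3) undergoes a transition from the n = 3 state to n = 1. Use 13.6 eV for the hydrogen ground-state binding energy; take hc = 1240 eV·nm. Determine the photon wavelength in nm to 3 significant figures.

11.4 nm

For Z = 3 the level energies scale as Z², so the effective Rydberg energy is 13.6 × 9 = 122.4 eV.
ΔE = 122.4 × (1/1² − 1/3²) = 122.4 × 0.8889 = 108.8 eV.
λ = hc/ΔE = 1240 / 108.8 = 11.4 nm.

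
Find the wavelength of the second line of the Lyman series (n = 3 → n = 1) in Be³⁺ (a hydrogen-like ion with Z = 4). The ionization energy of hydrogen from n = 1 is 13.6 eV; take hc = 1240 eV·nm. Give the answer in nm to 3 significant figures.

The Lyman series terminates on n_f = 1; the second line has n_i = 1+2 = 3.
ΔE = 217.6 × (1/1² − 1/3²) = 193.4 eV.
λ = 1240 / 193.4 = 6.41 nm.

6.41 nm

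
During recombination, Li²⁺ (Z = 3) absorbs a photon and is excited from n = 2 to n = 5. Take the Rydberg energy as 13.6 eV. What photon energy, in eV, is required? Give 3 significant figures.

25.7 eV

The Bohr energies scale as Z², so for Z = 3: E_n = −122.4/n² eV.
E_5 = −122.4/25 = −4.896 eV and E_2 = −122.4/4 = −30.60 eV.
The photon energy is |E_5 − E_2| = 25.7 eV.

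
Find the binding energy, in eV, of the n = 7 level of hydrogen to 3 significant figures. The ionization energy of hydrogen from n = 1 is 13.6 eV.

E_7 = −13.60/49 = −0.278 eV, so ionization (to E = 0) requires 0.278 eV.

0.278 eV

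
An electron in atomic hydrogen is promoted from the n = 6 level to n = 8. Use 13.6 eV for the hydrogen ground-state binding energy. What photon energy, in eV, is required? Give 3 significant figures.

E_8 = −13.60/64 = −0.2125 eV and E_6 = −13.60/36 = −0.3778 eV.
The photon energy is |E_8 − E_6| = 0.165 eV.

0.165 eV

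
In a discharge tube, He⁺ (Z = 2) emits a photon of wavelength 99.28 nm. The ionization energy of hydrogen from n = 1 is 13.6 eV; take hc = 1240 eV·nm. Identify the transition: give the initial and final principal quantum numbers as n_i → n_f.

n_i = 7, n_f = 2

The photon energy is ΔE = hc/λ = 1240 / 99.28 = 12.49 eV.
With Z = 2, ΔE = 54.40 × (1/n_f² − 1/n_i²), so 1/n_f² − 1/n_i² = 0.2296.
Trying n_f = 2 gives 1/n_i² = 0.02041, i.e. n_i ≈ 7; this pair matches.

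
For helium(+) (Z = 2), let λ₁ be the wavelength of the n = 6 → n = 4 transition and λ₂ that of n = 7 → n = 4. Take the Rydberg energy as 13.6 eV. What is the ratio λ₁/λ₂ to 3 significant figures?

1.21

λ ∝ 1/ΔE ∝ 1/(1/n_f² − 1/n_i²), and the Z² and hc factors cancel in the ratio.
λ₁/λ₂ = (1/4² − 1/7²)/(1/4² − 1/6²) = 0.04209/0.03472 = 1.21.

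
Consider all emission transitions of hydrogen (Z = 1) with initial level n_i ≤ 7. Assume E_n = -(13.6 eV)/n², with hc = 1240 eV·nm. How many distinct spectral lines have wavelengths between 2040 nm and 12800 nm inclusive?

6

Enumerate all n_i → n_f pairs with 1 ≤ n_f < n_i ≤ 7 and compute λ = 1240 / [13.6·1·(1/n_f² − 1/n_i²)].
Lines falling in [2040, 12800] nm: 7→4 (2166 nm), 6→4 (2626 nm), 5→4 (4052 nm), 7→5 (4654 nm), 6→5 (7460 nm), 7→6 (12370 nm).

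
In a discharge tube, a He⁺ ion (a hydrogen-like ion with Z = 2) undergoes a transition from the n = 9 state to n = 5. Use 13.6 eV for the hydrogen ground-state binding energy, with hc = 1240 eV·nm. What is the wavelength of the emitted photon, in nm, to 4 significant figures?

824.3 nm

For Z = 2 the level energies scale as Z², so the effective Rydberg energy is 13.6 × 4 = 54.40 eV.
ΔE = 54.40 × (1/5² − 1/9²) = 54.40 × 0.02765 = 1.504 eV.
λ = hc/ΔE = 1240 / 1.504 = 824.3 nm.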